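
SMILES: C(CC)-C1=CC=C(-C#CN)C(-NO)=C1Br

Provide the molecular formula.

Heavy atoms from the SMILES: 1 Br, 11 C, 2 N, 1 O.
Implicit hydrogens by atom environment:
  4 × C (aromatic): no H
  2 × C: 2 H each → 4
  2 × C (aromatic): 1 H each → 2
  2 × C: no H
  1 × Br: no H
  1 × C: 3 H
  1 × N: 2 H
  1 × N: 1 H
  1 × O: 1 H
  Total hydrogens = 13.
Molecular formula: C11H13BrN2O

C11H13BrN2O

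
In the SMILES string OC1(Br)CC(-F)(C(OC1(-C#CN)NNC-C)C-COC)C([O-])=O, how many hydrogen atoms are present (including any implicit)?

Hydrogens are implicit in SMILES; fill each atom to its normal valence:
  6 × C: no H
  4 × C: 2 H each → 8
  3 × O: no H
  2 × C: 3 H each → 6
  2 × N: 1 H each → 2
  1 × Br: no H
  1 × C: 1 H
  1 × F: no H
  1 × N: 2 H
  1 × O: 1 H
  1 × O (charge -1): no H
  Total hydrogens = 20.

20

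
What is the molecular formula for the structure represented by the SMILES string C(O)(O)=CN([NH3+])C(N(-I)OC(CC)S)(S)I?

C6H14I2N3O3S2+

Heavy atoms from the SMILES: 6 C, 2 I, 3 N, 3 O, 2 S.
Implicit hydrogens by atom environment:
  2 × C: 1 H each → 2
  2 × C: no H
  2 × I: no H
  2 × N: no H
  2 × O: 1 H each → 2
  2 × S: 1 H each → 2
  1 × C: 3 H
  1 × C: 2 H
  1 × N (charge +1): 3 H
  1 × O: no H
  Total hydrogens = 14.
Net charge +1.
Molecular formula: C6H14I2N3O3S2+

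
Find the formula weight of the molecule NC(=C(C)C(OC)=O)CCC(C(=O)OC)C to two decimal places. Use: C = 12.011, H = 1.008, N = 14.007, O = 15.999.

Molecular formula: C11H19NO4.
M = 11×12.011 + 19×1.008 + 1×14.007 + 4×15.999 = 229.28 g/mol.

229.28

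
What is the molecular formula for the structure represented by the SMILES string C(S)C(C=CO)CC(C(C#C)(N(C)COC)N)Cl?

C12H21ClN2O2S

Heavy atoms from the SMILES: 12 C, 1 Cl, 2 N, 2 O, 1 S.
Implicit hydrogens by atom environment:
  5 × C: 1 H each → 5
  3 × C: 2 H each → 6
  2 × C: 3 H each → 6
  2 × C: no H
  1 × Cl: no H
  1 × N: 2 H
  1 × N: no H
  1 × O: 1 H
  1 × O: no H
  1 × S: 1 H
  Total hydrogens = 21.
Molecular formula: C12H21ClN2O2S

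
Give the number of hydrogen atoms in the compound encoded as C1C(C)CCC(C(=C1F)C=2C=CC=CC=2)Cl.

16

Hydrogens are implicit in SMILES; fill each atom to its normal valence:
  5 × C (aromatic): 1 H each → 5
  3 × C: 2 H each → 6
  2 × C: 1 H each → 2
  2 × C: no H
  1 × C: 3 H
  1 × C (aromatic): no H
  1 × Cl: no H
  1 × F: no H
  Total hydrogens = 16.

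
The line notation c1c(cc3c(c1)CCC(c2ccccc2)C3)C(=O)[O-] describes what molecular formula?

C17H15O2-

Heavy atoms from the SMILES: 17 C, 2 O.
Implicit hydrogens by atom environment:
  8 × C (aromatic): 1 H each → 8
  4 × C (aromatic): no H
  3 × C: 2 H each → 6
  1 × C: 1 H
  1 × C: no H
  1 × O: no H
  1 × O (charge -1): no H
  Total hydrogens = 15.
Net charge -1.
Molecular formula: C17H15O2-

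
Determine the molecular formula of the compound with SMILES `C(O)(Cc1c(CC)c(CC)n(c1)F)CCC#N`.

Heavy atoms from the SMILES: 13 C, 1 F, 2 N, 1 O.
Implicit hydrogens by atom environment:
  5 × C: 2 H each → 10
  3 × C (aromatic): no H
  2 × C: 3 H each → 6
  1 × C (aromatic): 1 H
  1 × C: 1 H
  1 × C: no H
  1 × F: no H
  1 × N (aromatic): no H
  1 × N: no H
  1 × O: 1 H
  Total hydrogens = 19.
Molecular formula: C13H19FN2O

C13H19FN2O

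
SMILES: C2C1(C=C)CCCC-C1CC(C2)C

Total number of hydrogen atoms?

22

Hydrogens are implicit in SMILES; fill each atom to its normal valence:
  8 × C: 2 H each → 16
  3 × C: 1 H each → 3
  1 × C: 3 H
  1 × C: no H
  Total hydrogens = 22.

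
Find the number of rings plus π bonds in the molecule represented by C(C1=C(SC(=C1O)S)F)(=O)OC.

4

Molecular formula from the SMILES: C6H5FO3S2.
DoU = (2C + 2 + N − H − X)/2 = (2·6 + 2 + 0 − 5 − 1)/2 = 8/2 = 4.
(Structurally: 1 ring(s) + 3 π bond(s) = 4.)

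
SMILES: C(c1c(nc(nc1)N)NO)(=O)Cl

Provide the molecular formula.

C5H5ClN4O2

Heavy atoms from the SMILES: 5 C, 1 Cl, 4 N, 2 O.
Implicit hydrogens by atom environment:
  3 × C (aromatic): no H
  2 × N (aromatic): no H
  1 × C (aromatic): 1 H
  1 × C: no H
  1 × Cl: no H
  1 × N: 2 H
  1 × N: 1 H
  1 × O: 1 H
  1 × O: no H
  Total hydrogens = 5.
Molecular formula: C5H5ClN4O2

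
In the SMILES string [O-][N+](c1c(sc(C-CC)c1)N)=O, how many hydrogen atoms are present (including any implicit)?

10

Hydrogens are implicit in SMILES; fill each atom to its normal valence:
  3 × C (aromatic): no H
  2 × C: 2 H each → 4
  1 × C: 3 H
  1 × C (aromatic): 1 H
  1 × N: 2 H
  1 × N (charge +1): no H
  1 × O: no H
  1 × O (charge -1): no H
  1 × S (aromatic): no H
  Total hydrogens = 10.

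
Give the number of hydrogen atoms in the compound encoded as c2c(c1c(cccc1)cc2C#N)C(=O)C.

9

Hydrogens are implicit in SMILES; fill each atom to its normal valence:
  6 × C (aromatic): 1 H each → 6
  4 × C (aromatic): no H
  2 × C: no H
  1 × C: 3 H
  1 × N: no H
  1 × O: no H
  Total hydrogens = 9.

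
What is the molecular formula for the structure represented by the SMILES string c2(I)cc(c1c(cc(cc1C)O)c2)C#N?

Heavy atoms from the SMILES: 12 C, 1 I, 1 N, 1 O.
Implicit hydrogens by atom environment:
  6 × C (aromatic): no H
  4 × C (aromatic): 1 H each → 4
  1 × C: 3 H
  1 × C: no H
  1 × I: no H
  1 × N: no H
  1 × O: 1 H
  Total hydrogens = 8.
Molecular formula: C12H8INO

C12H8INO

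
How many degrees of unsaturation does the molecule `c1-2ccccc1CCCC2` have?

Molecular formula from the SMILES: C10H12.
DoU = (2C + 2 + N − H − X)/2 = (2·10 + 2 + 0 − 12 − 0)/2 = 10/2 = 5.
(Structurally: 2 ring(s) + 3 π bond(s) = 5.)

5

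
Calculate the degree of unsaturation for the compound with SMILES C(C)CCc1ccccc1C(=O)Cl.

5

Molecular formula from the SMILES: C11H13ClO.
DoU = (2C + 2 + N − H − X)/2 = (2·11 + 2 + 0 − 13 − 1)/2 = 10/2 = 5.
(Structurally: 1 ring(s) + 4 π bond(s) = 5.)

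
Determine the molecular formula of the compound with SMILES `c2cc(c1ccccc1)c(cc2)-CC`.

C14H14

Heavy atoms from the SMILES: 14 C.
Implicit hydrogens by atom environment:
  9 × C (aromatic): 1 H each → 9
  3 × C (aromatic): no H
  1 × C: 3 H
  1 × C: 2 H
  Total hydrogens = 14.
Molecular formula: C14H14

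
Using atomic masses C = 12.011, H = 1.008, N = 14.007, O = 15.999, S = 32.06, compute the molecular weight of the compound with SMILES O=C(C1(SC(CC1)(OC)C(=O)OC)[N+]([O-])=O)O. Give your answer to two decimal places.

265.24

Molecular formula: C8H11NO7S.
M = 8×12.011 + 11×1.008 + 1×14.007 + 7×15.999 + 1×32.06 = 265.24 g/mol.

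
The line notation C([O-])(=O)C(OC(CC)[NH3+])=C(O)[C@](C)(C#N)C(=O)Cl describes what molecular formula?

C10H13ClN2O5

Heavy atoms from the SMILES: 10 C, 1 Cl, 2 N, 5 O.
Implicit hydrogens by atom environment:
  6 × C: no H
  3 × O: no H
  2 × C: 3 H each → 6
  1 × C: 2 H
  1 × C: 1 H
  1 × Cl: no H
  1 × N (charge +1): 3 H
  1 × N: no H
  1 × O: 1 H
  1 × O (charge -1): no H
  Total hydrogens = 13.
Molecular formula: C10H13ClN2O5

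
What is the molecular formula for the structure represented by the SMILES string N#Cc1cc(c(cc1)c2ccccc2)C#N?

C14H8N2

Heavy atoms from the SMILES: 14 C, 2 N.
Implicit hydrogens by atom environment:
  8 × C (aromatic): 1 H each → 8
  4 × C (aromatic): no H
  2 × C: no H
  2 × N: no H
  Total hydrogens = 8.
Molecular formula: C14H8N2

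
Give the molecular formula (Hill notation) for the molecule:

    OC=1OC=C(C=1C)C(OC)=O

Heavy atoms from the SMILES: 7 C, 4 O.
Implicit hydrogens by atom environment:
  3 × C (aromatic): no H
  2 × C: 3 H each → 6
  2 × O: no H
  1 × C (aromatic): 1 H
  1 × C: no H
  1 × O: 1 H
  1 × O (aromatic): no H
  Total hydrogens = 8.
Molecular formula: C7H8O4

C7H8O4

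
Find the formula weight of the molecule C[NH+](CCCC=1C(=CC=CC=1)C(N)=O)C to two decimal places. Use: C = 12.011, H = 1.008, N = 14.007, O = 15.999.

Molecular formula: C12H19N2O+.
M = 12×12.011 + 19×1.008 + 2×14.007 + 1×15.999 = 207.30 g/mol.

207.30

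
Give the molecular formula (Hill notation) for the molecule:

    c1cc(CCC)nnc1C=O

C8H10N2O

Heavy atoms from the SMILES: 8 C, 2 N, 1 O.
Implicit hydrogens by atom environment:
  2 × C: 2 H each → 4
  2 × C (aromatic): 1 H each → 2
  2 × C (aromatic): no H
  2 × N (aromatic): no H
  1 × C: 3 H
  1 × C: 1 H
  1 × O: no H
  Total hydrogens = 10.
Molecular formula: C8H10N2O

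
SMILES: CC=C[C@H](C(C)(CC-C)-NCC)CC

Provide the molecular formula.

C13H27N

Heavy atoms from the SMILES: 13 C, 1 N.
Implicit hydrogens by atom environment:
  5 × C: 3 H each → 15
  4 × C: 2 H each → 8
  3 × C: 1 H each → 3
  1 × C: no H
  1 × N: 1 H
  Total hydrogens = 27.
Molecular formula: C13H27N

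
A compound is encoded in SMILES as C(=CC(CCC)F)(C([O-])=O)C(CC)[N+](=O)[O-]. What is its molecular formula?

Heavy atoms from the SMILES: 10 C, 1 F, 1 N, 4 O.
Implicit hydrogens by atom environment:
  3 × C: 2 H each → 6
  3 × C: 1 H each → 3
  2 × C: 3 H each → 6
  2 × C: no H
  2 × O: no H
  2 × O (charge -1): no H
  1 × F: no H
  1 × N (charge +1): no H
  Total hydrogens = 15.
Net charge -1.
Molecular formula: C10H15FNO4-

C10H15FNO4-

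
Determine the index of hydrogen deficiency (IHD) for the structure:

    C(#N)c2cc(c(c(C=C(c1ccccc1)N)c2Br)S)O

11

Molecular formula from the SMILES: C15H11BrN2OS.
DoU = (2C + 2 + N − H − X)/2 = (2·15 + 2 + 2 − 11 − 1)/2 = 22/2 = 11.
(Structurally: 2 ring(s) + 9 π bond(s) = 11.)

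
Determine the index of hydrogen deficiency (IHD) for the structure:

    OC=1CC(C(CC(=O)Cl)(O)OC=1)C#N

5

Molecular formula from the SMILES: C8H8ClNO4.
DoU = (2C + 2 + N − H − X)/2 = (2·8 + 2 + 1 − 8 − 1)/2 = 10/2 = 5.
(Structurally: 1 ring(s) + 4 π bond(s) = 5.)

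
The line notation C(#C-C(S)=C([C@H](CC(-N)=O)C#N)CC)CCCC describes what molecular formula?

C14H20N2OS

Heavy atoms from the SMILES: 14 C, 2 N, 1 O, 1 S.
Implicit hydrogens by atom environment:
  6 × C: no H
  5 × C: 2 H each → 10
  2 × C: 3 H each → 6
  1 × C: 1 H
  1 × N: 2 H
  1 × N: no H
  1 × O: no H
  1 × S: 1 H
  Total hydrogens = 20.
Molecular formula: C14H20N2OS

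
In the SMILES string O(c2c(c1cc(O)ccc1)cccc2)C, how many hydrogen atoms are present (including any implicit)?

Hydrogens are implicit in SMILES; fill each atom to its normal valence:
  8 × C (aromatic): 1 H each → 8
  4 × C (aromatic): no H
  1 × C: 3 H
  1 × O: 1 H
  1 × O: no H
  Total hydrogens = 12.

12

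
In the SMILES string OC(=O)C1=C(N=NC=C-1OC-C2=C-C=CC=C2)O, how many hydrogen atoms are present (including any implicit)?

10

Hydrogens are implicit in SMILES; fill each atom to its normal valence:
  6 × C (aromatic): 1 H each → 6
  4 × C (aromatic): no H
  2 × N (aromatic): no H
  2 × O: 1 H each → 2
  2 × O: no H
  1 × C: 2 H
  1 × C: no H
  Total hydrogens = 10.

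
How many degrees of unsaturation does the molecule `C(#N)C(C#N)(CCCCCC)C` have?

Molecular formula from the SMILES: C10H16N2.
DoU = (2C + 2 + N − H − X)/2 = (2·10 + 2 + 2 − 16 − 0)/2 = 8/2 = 4.
(Structurally: 0 ring(s) + 4 π bond(s) = 4.)

4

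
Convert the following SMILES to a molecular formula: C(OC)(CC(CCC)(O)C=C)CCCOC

Heavy atoms from the SMILES: 13 C, 3 O.
Implicit hydrogens by atom environment:
  7 × C: 2 H each → 14
  3 × C: 3 H each → 9
  2 × C: 1 H each → 2
  2 × O: no H
  1 × C: no H
  1 × O: 1 H
  Total hydrogens = 26.
Molecular formula: C13H26O3

C13H26O3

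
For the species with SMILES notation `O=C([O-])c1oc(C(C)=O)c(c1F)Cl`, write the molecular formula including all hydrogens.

C7H3ClFO4-

Heavy atoms from the SMILES: 7 C, 1 Cl, 1 F, 4 O.
Implicit hydrogens by atom environment:
  4 × C (aromatic): no H
  2 × C: no H
  2 × O: no H
  1 × C: 3 H
  1 × Cl: no H
  1 × F: no H
  1 × O (aromatic): no H
  1 × O (charge -1): no H
  Total hydrogens = 3.
Net charge -1.
Molecular formula: C7H3ClFO4-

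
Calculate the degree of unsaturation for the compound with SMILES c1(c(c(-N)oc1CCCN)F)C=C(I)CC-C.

Molecular formula from the SMILES: C12H18FIN2O.
DoU = (2C + 2 + N − H − X)/2 = (2·12 + 2 + 2 − 18 − 2)/2 = 8/2 = 4.
(Structurally: 1 ring(s) + 3 π bond(s) = 4.)

4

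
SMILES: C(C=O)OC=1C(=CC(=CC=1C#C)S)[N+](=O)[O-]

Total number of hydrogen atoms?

7

Hydrogens are implicit in SMILES; fill each atom to its normal valence:
  4 × C (aromatic): no H
  3 × O: no H
  2 × C (aromatic): 1 H each → 2
  2 × C: 1 H each → 2
  1 × C: 2 H
  1 × C: no H
  1 × N (charge +1): no H
  1 × O (charge -1): no H
  1 × S: 1 H
  Total hydrogens = 7.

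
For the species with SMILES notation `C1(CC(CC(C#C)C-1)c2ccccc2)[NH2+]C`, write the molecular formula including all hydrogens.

C15H20N+

Heavy atoms from the SMILES: 15 C, 1 N.
Implicit hydrogens by atom environment:
  5 × C (aromatic): 1 H each → 5
  4 × C: 1 H each → 4
  3 × C: 2 H each → 6
  1 × C: 3 H
  1 × C: no H
  1 × C (aromatic): no H
  1 × N (charge +1): 2 H
  Total hydrogens = 20.
Net charge +1.
Molecular formula: C15H20N+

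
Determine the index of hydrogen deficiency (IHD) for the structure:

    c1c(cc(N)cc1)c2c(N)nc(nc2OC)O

Molecular formula from the SMILES: C11H12N4O2.
DoU = (2C + 2 + N − H − X)/2 = (2·11 + 2 + 4 − 12 − 0)/2 = 16/2 = 8.
(Structurally: 2 ring(s) + 6 π bond(s) = 8.)

8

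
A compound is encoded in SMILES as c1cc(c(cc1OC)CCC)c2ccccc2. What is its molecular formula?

Heavy atoms from the SMILES: 16 C, 1 O.
Implicit hydrogens by atom environment:
  8 × C (aromatic): 1 H each → 8
  4 × C (aromatic): no H
  2 × C: 3 H each → 6
  2 × C: 2 H each → 4
  1 × O: no H
  Total hydrogens = 18.
Molecular formula: C16H18O

C16H18O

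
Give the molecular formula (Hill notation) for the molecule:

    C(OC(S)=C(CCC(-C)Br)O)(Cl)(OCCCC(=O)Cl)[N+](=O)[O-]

C11H16BrCl2NO6S

Heavy atoms from the SMILES: 1 Br, 11 C, 2 Cl, 1 N, 6 O, 1 S.
Implicit hydrogens by atom environment:
  5 × C: 2 H each → 10
  4 × C: no H
  4 × O: no H
  2 × Cl: no H
  1 × Br: no H
  1 × C: 3 H
  1 × C: 1 H
  1 × N (charge +1): no H
  1 × O: 1 H
  1 × O (charge -1): no H
  1 × S: 1 H
  Total hydrogens = 16.
Molecular formula: C11H16BrCl2NO6S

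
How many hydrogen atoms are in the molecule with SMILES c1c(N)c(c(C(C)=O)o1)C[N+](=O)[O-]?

Hydrogens are implicit in SMILES; fill each atom to its normal valence:
  3 × C (aromatic): no H
  2 × O: no H
  1 × C: 3 H
  1 × C: 2 H
  1 × C (aromatic): 1 H
  1 × C: no H
  1 × N: 2 H
  1 × N (charge +1): no H
  1 × O (aromatic): no H
  1 × O (charge -1): no H
  Total hydrogens = 8.

8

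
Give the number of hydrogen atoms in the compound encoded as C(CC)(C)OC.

Hydrogens are implicit in SMILES; fill each atom to its normal valence:
  3 × C: 3 H each → 9
  1 × C: 2 H
  1 × C: 1 H
  1 × O: no H
  Total hydrogens = 12.

12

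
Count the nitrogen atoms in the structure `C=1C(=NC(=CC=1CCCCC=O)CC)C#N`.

2

The symbol for nitrogen appears 2 times in the SMILES.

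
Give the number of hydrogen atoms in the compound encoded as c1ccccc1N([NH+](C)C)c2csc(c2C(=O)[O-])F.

Hydrogens are implicit in SMILES; fill each atom to its normal valence:
  6 × C (aromatic): 1 H each → 6
  4 × C (aromatic): no H
  2 × C: 3 H each → 6
  1 × C: no H
  1 × F: no H
  1 × N (charge +1): 1 H
  1 × N: no H
  1 × O: no H
  1 × O (charge -1): no H
  1 × S (aromatic): no H
  Total hydrogens = 13.

13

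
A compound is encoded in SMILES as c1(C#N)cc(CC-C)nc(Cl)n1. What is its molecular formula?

C8H8ClN3

Heavy atoms from the SMILES: 8 C, 1 Cl, 3 N.
Implicit hydrogens by atom environment:
  3 × C (aromatic): no H
  2 × C: 2 H each → 4
  2 × N (aromatic): no H
  1 × C: 3 H
  1 × C (aromatic): 1 H
  1 × C: no H
  1 × Cl: no H
  1 × N: no H
  Total hydrogens = 8.
Molecular formula: C8H8ClN3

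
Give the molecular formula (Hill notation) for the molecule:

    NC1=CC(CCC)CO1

Heavy atoms from the SMILES: 7 C, 1 N, 1 O.
Implicit hydrogens by atom environment:
  3 × C: 2 H each → 6
  2 × C: 1 H each → 2
  1 × C: 3 H
  1 × C: no H
  1 × N: 2 H
  1 × O: no H
  Total hydrogens = 13.
Molecular formula: C7H13NO

C7H13NO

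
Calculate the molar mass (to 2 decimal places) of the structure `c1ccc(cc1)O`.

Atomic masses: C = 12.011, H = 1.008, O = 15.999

94.11

Molecular formula: C6H6O.
M = 6×12.011 + 6×1.008 + 1×15.999 = 94.11 g/mol.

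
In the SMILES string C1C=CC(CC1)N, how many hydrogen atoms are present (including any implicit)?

11

Hydrogens are implicit in SMILES; fill each atom to its normal valence:
  3 × C: 2 H each → 6
  3 × C: 1 H each → 3
  1 × N: 2 H
  Total hydrogens = 11.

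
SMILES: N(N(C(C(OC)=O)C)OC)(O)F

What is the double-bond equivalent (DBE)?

1

Molecular formula from the SMILES: C5H11FN2O4.
DoU = (2C + 2 + N − H − X)/2 = (2·5 + 2 + 2 − 11 − 1)/2 = 2/2 = 1.
(Structurally: 0 ring(s) + 1 π bond(s) = 1.)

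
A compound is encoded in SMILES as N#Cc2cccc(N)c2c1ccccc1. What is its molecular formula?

Heavy atoms from the SMILES: 13 C, 2 N.
Implicit hydrogens by atom environment:
  8 × C (aromatic): 1 H each → 8
  4 × C (aromatic): no H
  1 × C: no H
  1 × N: 2 H
  1 × N: no H
  Total hydrogens = 10.
Molecular formula: C13H10N2

C13H10N2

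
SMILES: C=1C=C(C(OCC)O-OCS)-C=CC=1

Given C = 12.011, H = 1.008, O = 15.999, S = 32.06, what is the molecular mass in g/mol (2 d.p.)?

Molecular formula: C10H14O3S.
M = 10×12.011 + 14×1.008 + 3×15.999 + 1×32.06 = 214.28 g/mol.

214.28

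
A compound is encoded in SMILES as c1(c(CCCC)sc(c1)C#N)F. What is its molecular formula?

C9H10FNS

Heavy atoms from the SMILES: 9 C, 1 F, 1 N, 1 S.
Implicit hydrogens by atom environment:
  3 × C: 2 H each → 6
  3 × C (aromatic): no H
  1 × C: 3 H
  1 × C (aromatic): 1 H
  1 × C: no H
  1 × F: no H
  1 × N: no H
  1 × S (aromatic): no H
  Total hydrogens = 10.
Molecular formula: C9H10FNS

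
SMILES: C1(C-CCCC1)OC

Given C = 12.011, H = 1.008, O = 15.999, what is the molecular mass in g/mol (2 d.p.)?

114.19

Molecular formula: C7H14O.
M = 7×12.011 + 14×1.008 + 1×15.999 = 114.19 g/mol.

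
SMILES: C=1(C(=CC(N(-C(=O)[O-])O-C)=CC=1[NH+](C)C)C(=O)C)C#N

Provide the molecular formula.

Heavy atoms from the SMILES: 13 C, 3 N, 4 O.
Implicit hydrogens by atom environment:
  4 × C: 3 H each → 12
  4 × C (aromatic): no H
  3 × C: no H
  3 × O: no H
  2 × C (aromatic): 1 H each → 2
  2 × N: no H
  1 × N (charge +1): 1 H
  1 × O (charge -1): no H
  Total hydrogens = 15.
Molecular formula: C13H15N3O4

C13H15N3O4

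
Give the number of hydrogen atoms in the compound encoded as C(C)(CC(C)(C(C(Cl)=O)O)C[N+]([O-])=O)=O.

12

Hydrogens are implicit in SMILES; fill each atom to its normal valence:
  3 × C: no H
  3 × O: no H
  2 × C: 3 H each → 6
  2 × C: 2 H each → 4
  1 × C: 1 H
  1 × Cl: no H
  1 × N (charge +1): no H
  1 × O: 1 H
  1 × O (charge -1): no H
  Total hydrogens = 12.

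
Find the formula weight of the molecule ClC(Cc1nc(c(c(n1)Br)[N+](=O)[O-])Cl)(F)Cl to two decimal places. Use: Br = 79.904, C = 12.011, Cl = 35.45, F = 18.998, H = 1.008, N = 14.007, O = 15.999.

Molecular formula: C6H2BrCl3FN3O2.
M = 1×79.904 + 6×12.011 + 3×35.45 + 1×18.998 + 2×1.008 + 3×14.007 + 2×15.999 = 353.35 g/mol.

353.35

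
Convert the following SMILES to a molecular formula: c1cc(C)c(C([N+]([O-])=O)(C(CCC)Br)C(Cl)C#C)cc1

C15H17BrClNO2

Heavy atoms from the SMILES: 1 Br, 15 C, 1 Cl, 1 N, 2 O.
Implicit hydrogens by atom environment:
  4 × C (aromatic): 1 H each → 4
  3 × C: 1 H each → 3
  2 × C: 3 H each → 6
  2 × C: 2 H each → 4
  2 × C: no H
  2 × C (aromatic): no H
  1 × Br: no H
  1 × Cl: no H
  1 × N (charge +1): no H
  1 × O: no H
  1 × O (charge -1): no H
  Total hydrogens = 17.
Molecular formula: C15H17BrClNO2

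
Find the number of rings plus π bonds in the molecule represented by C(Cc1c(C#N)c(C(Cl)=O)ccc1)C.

7

Molecular formula from the SMILES: C11H10ClNO.
DoU = (2C + 2 + N − H − X)/2 = (2·11 + 2 + 1 − 10 − 1)/2 = 14/2 = 7.
(Structurally: 1 ring(s) + 6 π bond(s) = 7.)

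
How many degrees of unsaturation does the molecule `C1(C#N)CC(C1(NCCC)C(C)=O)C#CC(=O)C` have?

Molecular formula from the SMILES: C14H18N2O2.
DoU = (2C + 2 + N − H − X)/2 = (2·14 + 2 + 2 − 18 − 0)/2 = 14/2 = 7.
(Structurally: 1 ring(s) + 6 π bond(s) = 7.)

7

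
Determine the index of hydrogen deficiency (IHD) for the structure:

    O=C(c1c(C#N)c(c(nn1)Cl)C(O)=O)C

8

Molecular formula from the SMILES: C8H4ClN3O3.
DoU = (2C + 2 + N − H − X)/2 = (2·8 + 2 + 3 − 4 − 1)/2 = 16/2 = 8.
(Structurally: 1 ring(s) + 7 π bond(s) = 8.)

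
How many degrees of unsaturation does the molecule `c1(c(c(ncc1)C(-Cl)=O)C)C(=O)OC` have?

Molecular formula from the SMILES: C9H8ClNO3.
DoU = (2C + 2 + N − H − X)/2 = (2·9 + 2 + 1 − 8 − 1)/2 = 12/2 = 6.
(Structurally: 1 ring(s) + 5 π bond(s) = 6.)

6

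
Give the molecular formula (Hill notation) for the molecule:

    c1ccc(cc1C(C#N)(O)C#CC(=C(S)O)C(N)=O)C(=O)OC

Heavy atoms from the SMILES: 15 C, 2 N, 5 O, 1 S.
Implicit hydrogens by atom environment:
  8 × C: no H
  4 × C (aromatic): 1 H each → 4
  3 × O: no H
  2 × C (aromatic): no H
  2 × O: 1 H each → 2
  1 × C: 3 H
  1 × N: 2 H
  1 × N: no H
  1 × S: 1 H
  Total hydrogens = 12.
Molecular formula: C15H12N2O5S

C15H12N2O5S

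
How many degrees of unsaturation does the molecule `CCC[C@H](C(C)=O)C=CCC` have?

Molecular formula from the SMILES: C10H18O.
DoU = (2C + 2 + N − H − X)/2 = (2·10 + 2 + 0 − 18 − 0)/2 = 4/2 = 2.
(Structurally: 0 ring(s) + 2 π bond(s) = 2.)

2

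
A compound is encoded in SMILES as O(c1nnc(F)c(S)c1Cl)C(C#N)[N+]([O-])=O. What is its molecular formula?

Heavy atoms from the SMILES: 6 C, 1 Cl, 1 F, 4 N, 3 O, 1 S.
Implicit hydrogens by atom environment:
  4 × C (aromatic): no H
  2 × N (aromatic): no H
  2 × O: no H
  1 × C: 1 H
  1 × C: no H
  1 × Cl: no H
  1 × F: no H
  1 × N (charge +1): no H
  1 × N: no H
  1 × O (charge -1): no H
  1 × S: 1 H
  Total hydrogens = 2.
Molecular formula: C6H2ClFN4O3S

C6H2ClFN4O3S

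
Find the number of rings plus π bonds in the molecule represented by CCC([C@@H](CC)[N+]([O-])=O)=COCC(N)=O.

Molecular formula from the SMILES: C9H16N2O4.
DoU = (2C + 2 + N − H − X)/2 = (2·9 + 2 + 2 − 16 − 0)/2 = 6/2 = 3.
(Structurally: 0 ring(s) + 3 π bond(s) = 3.)

3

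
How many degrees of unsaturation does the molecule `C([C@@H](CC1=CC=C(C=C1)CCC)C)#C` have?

Molecular formula from the SMILES: C14H18.
DoU = (2C + 2 + N − H − X)/2 = (2·14 + 2 + 0 − 18 − 0)/2 = 12/2 = 6.
(Structurally: 1 ring(s) + 5 π bond(s) = 6.)

6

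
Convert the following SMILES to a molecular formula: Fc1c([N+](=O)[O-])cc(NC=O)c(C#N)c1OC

C9H6FN3O4

Heavy atoms from the SMILES: 9 C, 1 F, 3 N, 4 O.
Implicit hydrogens by atom environment:
  5 × C (aromatic): no H
  3 × O: no H
  1 × C: 3 H
  1 × C (aromatic): 1 H
  1 × C: 1 H
  1 × C: no H
  1 × F: no H
  1 × N: 1 H
  1 × N: no H
  1 × N (charge +1): no H
  1 × O (charge -1): no H
  Total hydrogens = 6.
Molecular formula: C9H6FN3O4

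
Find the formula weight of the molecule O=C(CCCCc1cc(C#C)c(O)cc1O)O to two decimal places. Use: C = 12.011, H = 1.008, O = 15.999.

234.25

Molecular formula: C13H14O4.
M = 13×12.011 + 14×1.008 + 4×15.999 = 234.25 g/mol.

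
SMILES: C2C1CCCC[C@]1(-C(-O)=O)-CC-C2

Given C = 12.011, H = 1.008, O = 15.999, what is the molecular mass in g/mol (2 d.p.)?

182.26

Molecular formula: C11H18O2.
M = 11×12.011 + 18×1.008 + 2×15.999 = 182.26 g/mol.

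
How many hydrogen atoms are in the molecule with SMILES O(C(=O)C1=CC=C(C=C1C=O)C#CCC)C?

Hydrogens are implicit in SMILES; fill each atom to its normal valence:
  3 × C (aromatic): 1 H each → 3
  3 × C (aromatic): no H
  3 × C: no H
  3 × O: no H
  2 × C: 3 H each → 6
  1 × C: 2 H
  1 × C: 1 H
  Total hydrogens = 12.

12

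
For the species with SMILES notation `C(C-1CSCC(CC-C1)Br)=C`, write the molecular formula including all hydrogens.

C9H15BrS

Heavy atoms from the SMILES: 1 Br, 9 C, 1 S.
Implicit hydrogens by atom environment:
  6 × C: 2 H each → 12
  3 × C: 1 H each → 3
  1 × Br: no H
  1 × S: no H
  Total hydrogens = 15.
Molecular formula: C9H15BrS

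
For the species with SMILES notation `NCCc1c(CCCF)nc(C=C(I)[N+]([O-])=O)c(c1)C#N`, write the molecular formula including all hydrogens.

Heavy atoms from the SMILES: 13 C, 1 F, 1 I, 4 N, 2 O.
Implicit hydrogens by atom environment:
  5 × C: 2 H each → 10
  4 × C (aromatic): no H
  2 × C: no H
  1 × C (aromatic): 1 H
  1 × C: 1 H
  1 × F: no H
  1 × I: no H
  1 × N: 2 H
  1 × N (aromatic): no H
  1 × N (charge +1): no H
  1 × N: no H
  1 × O: no H
  1 × O (charge -1): no H
  Total hydrogens = 14.
Molecular formula: C13H14FIN4O2

C13H14FIN4O2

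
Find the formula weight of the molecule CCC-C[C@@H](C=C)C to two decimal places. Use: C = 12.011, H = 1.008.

Molecular formula: C8H16.
M = 8×12.011 + 16×1.008 = 112.22 g/mol.

112.22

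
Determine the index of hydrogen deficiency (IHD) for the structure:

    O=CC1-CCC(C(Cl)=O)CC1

Molecular formula from the SMILES: C8H11ClO2.
DoU = (2C + 2 + N − H − X)/2 = (2·8 + 2 + 0 − 11 − 1)/2 = 6/2 = 3.
(Structurally: 1 ring(s) + 2 π bond(s) = 3.)

3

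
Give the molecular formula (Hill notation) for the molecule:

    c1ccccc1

Heavy atoms from the SMILES: 6 C.
Implicit hydrogens by atom environment:
  6 × C (aromatic): 1 H each → 6
  Total hydrogens = 6.
Molecular formula: C6H6

C6H6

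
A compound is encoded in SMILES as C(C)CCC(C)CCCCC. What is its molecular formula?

C11H24

Heavy atoms from the SMILES: 11 C.
Implicit hydrogens by atom environment:
  7 × C: 2 H each → 14
  3 × C: 3 H each → 9
  1 × C: 1 H
  Total hydrogens = 24.
Molecular formula: C11H24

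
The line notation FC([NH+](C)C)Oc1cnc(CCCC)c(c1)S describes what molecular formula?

Heavy atoms from the SMILES: 12 C, 1 F, 2 N, 1 O, 1 S.
Implicit hydrogens by atom environment:
  3 × C: 3 H each → 9
  3 × C: 2 H each → 6
  3 × C (aromatic): no H
  2 × C (aromatic): 1 H each → 2
  1 × C: 1 H
  1 × F: no H
  1 × N (charge +1): 1 H
  1 × N (aromatic): no H
  1 × O: no H
  1 × S: 1 H
  Total hydrogens = 20.
Net charge +1.
Molecular formula: C12H20FN2OS+

C12H20FN2OS+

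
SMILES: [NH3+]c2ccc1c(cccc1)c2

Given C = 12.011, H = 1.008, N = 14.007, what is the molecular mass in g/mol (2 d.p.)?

144.20

Molecular formula: C10H10N+.
M = 10×12.011 + 10×1.008 + 1×14.007 = 144.20 g/mol.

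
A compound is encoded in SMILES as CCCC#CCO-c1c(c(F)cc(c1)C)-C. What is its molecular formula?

C14H17FO

Heavy atoms from the SMILES: 14 C, 1 F, 1 O.
Implicit hydrogens by atom environment:
  4 × C (aromatic): no H
  3 × C: 3 H each → 9
  3 × C: 2 H each → 6
  2 × C (aromatic): 1 H each → 2
  2 × C: no H
  1 × F: no H
  1 × O: no H
  Total hydrogens = 17.
Molecular formula: C14H17FO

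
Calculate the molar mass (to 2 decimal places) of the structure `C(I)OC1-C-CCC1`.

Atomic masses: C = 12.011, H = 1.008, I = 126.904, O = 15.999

Molecular formula: C6H11IO.
M = 6×12.011 + 11×1.008 + 1×126.904 + 1×15.999 = 226.06 g/mol.

226.06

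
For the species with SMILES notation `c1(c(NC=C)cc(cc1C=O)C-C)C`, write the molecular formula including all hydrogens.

C12H15NO

Heavy atoms from the SMILES: 12 C, 1 N, 1 O.
Implicit hydrogens by atom environment:
  4 × C (aromatic): no H
  2 × C: 3 H each → 6
  2 × C: 2 H each → 4
  2 × C (aromatic): 1 H each → 2
  2 × C: 1 H each → 2
  1 × N: 1 H
  1 × O: no H
  Total hydrogens = 15.
Molecular formula: C12H15NO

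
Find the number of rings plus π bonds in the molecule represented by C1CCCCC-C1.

1

Molecular formula from the SMILES: C7H14.
DoU = (2C + 2 + N − H − X)/2 = (2·7 + 2 + 0 − 14 − 0)/2 = 2/2 = 1.
(Structurally: 1 ring(s) + 0 π bond(s) = 1.)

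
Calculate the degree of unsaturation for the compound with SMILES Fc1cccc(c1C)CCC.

4

Molecular formula from the SMILES: C10H13F.
DoU = (2C + 2 + N − H − X)/2 = (2·10 + 2 + 0 − 13 − 1)/2 = 8/2 = 4.
(Structurally: 1 ring(s) + 3 π bond(s) = 4.)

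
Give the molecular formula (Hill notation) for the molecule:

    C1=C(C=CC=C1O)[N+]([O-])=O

C6H5NO3

Heavy atoms from the SMILES: 6 C, 1 N, 3 O.
Implicit hydrogens by atom environment:
  4 × C (aromatic): 1 H each → 4
  2 × C (aromatic): no H
  1 × N (charge +1): no H
  1 × O: 1 H
  1 × O: no H
  1 × O (charge -1): no H
  Total hydrogens = 5.
Molecular formula: C6H5NO3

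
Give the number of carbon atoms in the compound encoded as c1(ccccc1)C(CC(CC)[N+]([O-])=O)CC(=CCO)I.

The symbol for carbon appears 15 times in the SMILES. Lowercase c denotes aromatic carbon and counts toward C.

15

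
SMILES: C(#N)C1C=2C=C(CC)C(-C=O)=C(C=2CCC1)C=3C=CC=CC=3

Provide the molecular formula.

C20H19NO

Heavy atoms from the SMILES: 20 C, 1 N, 1 O.
Implicit hydrogens by atom environment:
  6 × C (aromatic): 1 H each → 6
  6 × C (aromatic): no H
  4 × C: 2 H each → 8
  2 × C: 1 H each → 2
  1 × C: 3 H
  1 × C: no H
  1 × N: no H
  1 × O: no H
  Total hydrogens = 19.
Molecular formula: C20H19NO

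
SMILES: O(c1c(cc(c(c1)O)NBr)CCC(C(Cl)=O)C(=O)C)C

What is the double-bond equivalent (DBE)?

6

Molecular formula from the SMILES: C13H15BrClNO4.
DoU = (2C + 2 + N − H − X)/2 = (2·13 + 2 + 1 − 15 − 2)/2 = 12/2 = 6.
(Structurally: 1 ring(s) + 5 π bond(s) = 6.)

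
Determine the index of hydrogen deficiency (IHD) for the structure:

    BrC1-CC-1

Molecular formula from the SMILES: C3H5Br.
DoU = (2C + 2 + N − H − X)/2 = (2·3 + 2 + 0 − 5 − 1)/2 = 2/2 = 1.
(Structurally: 1 ring(s) + 0 π bond(s) = 1.)

1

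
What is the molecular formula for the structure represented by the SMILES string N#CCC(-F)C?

Heavy atoms from the SMILES: 4 C, 1 F, 1 N.
Implicit hydrogens by atom environment:
  1 × C: 3 H
  1 × C: 2 H
  1 × C: 1 H
  1 × C: no H
  1 × F: no H
  1 × N: no H
  Total hydrogens = 6.
Molecular formula: C4H6FN

C4H6FN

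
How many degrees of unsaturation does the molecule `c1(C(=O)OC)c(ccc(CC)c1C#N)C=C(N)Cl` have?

Molecular formula from the SMILES: C13H13ClN2O2.
DoU = (2C + 2 + N − H − X)/2 = (2·13 + 2 + 2 − 13 − 1)/2 = 16/2 = 8.
(Structurally: 1 ring(s) + 7 π bond(s) = 8.)

8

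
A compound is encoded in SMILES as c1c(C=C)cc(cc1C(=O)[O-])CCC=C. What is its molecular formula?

Heavy atoms from the SMILES: 13 C, 2 O.
Implicit hydrogens by atom environment:
  4 × C: 2 H each → 8
  3 × C (aromatic): 1 H each → 3
  3 × C (aromatic): no H
  2 × C: 1 H each → 2
  1 × C: no H
  1 × O: no H
  1 × O (charge -1): no H
  Total hydrogens = 13.
Net charge -1.
Molecular formula: C13H13O2-

C13H13O2-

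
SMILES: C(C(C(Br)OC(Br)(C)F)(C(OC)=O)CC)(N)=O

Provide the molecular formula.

Heavy atoms from the SMILES: 2 Br, 9 C, 1 F, 1 N, 4 O.
Implicit hydrogens by atom environment:
  4 × C: no H
  4 × O: no H
  3 × C: 3 H each → 9
  2 × Br: no H
  1 × C: 2 H
  1 × C: 1 H
  1 × F: no H
  1 × N: 2 H
  Total hydrogens = 14.
Molecular formula: C9H14Br2FNO4

C9H14Br2FNO4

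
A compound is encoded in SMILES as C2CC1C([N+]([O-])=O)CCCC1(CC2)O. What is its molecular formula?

Heavy atoms from the SMILES: 10 C, 1 N, 3 O.
Implicit hydrogens by atom environment:
  7 × C: 2 H each → 14
  2 × C: 1 H each → 2
  1 × C: no H
  1 × N (charge +1): no H
  1 × O: 1 H
  1 × O: no H
  1 × O (charge -1): no H
  Total hydrogens = 17.
Molecular formula: C10H17NO3

C10H17NO3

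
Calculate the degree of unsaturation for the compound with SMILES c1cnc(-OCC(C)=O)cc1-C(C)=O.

6

Molecular formula from the SMILES: C10H11NO3.
DoU = (2C + 2 + N − H − X)/2 = (2·10 + 2 + 1 − 11 − 0)/2 = 12/2 = 6.
(Structurally: 1 ring(s) + 5 π bond(s) = 6.)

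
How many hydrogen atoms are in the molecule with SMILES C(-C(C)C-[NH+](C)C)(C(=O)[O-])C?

17

Hydrogens are implicit in SMILES; fill each atom to its normal valence:
  4 × C: 3 H each → 12
  2 × C: 1 H each → 2
  1 × C: 2 H
  1 × C: no H
  1 × N (charge +1): 1 H
  1 × O: no H
  1 × O (charge -1): no H
  Total hydrogens = 17.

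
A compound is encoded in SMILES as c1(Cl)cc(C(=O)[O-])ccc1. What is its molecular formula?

C7H4ClO2-

Heavy atoms from the SMILES: 7 C, 1 Cl, 2 O.
Implicit hydrogens by atom environment:
  4 × C (aromatic): 1 H each → 4
  2 × C (aromatic): no H
  1 × C: no H
  1 × Cl: no H
  1 × O: no H
  1 × O (charge -1): no H
  Total hydrogens = 4.
Net charge -1.
Molecular formula: C7H4ClO2-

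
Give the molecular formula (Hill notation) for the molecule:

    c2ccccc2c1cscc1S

C10H8S2

Heavy atoms from the SMILES: 10 C, 2 S.
Implicit hydrogens by atom environment:
  7 × C (aromatic): 1 H each → 7
  3 × C (aromatic): no H
  1 × S: 1 H
  1 × S (aromatic): no H
  Total hydrogens = 8.
Molecular formula: C10H8S2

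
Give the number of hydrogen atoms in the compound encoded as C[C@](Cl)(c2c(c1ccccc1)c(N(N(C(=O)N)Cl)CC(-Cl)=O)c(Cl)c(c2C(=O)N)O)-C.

18

Hydrogens are implicit in SMILES; fill each atom to its normal valence:
  7 × C (aromatic): no H
  5 × C (aromatic): 1 H each → 5
  4 × C: no H
  4 × Cl: no H
  3 × O: no H
  2 × C: 3 H each → 6
  2 × N: 2 H each → 4
  2 × N: no H
  1 × C: 2 H
  1 × O: 1 H
  Total hydrogens = 18.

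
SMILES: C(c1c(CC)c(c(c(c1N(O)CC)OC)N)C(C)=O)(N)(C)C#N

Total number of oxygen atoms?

The symbol for oxygen appears 3 times in the SMILES.

3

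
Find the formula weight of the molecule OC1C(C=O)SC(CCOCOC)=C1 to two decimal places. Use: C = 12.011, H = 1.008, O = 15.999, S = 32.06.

Molecular formula: C9H14O4S.
M = 9×12.011 + 14×1.008 + 4×15.999 + 1×32.06 = 218.27 g/mol.

218.27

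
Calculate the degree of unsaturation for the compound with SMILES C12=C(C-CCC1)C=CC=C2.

Molecular formula from the SMILES: C10H12.
DoU = (2C + 2 + N − H − X)/2 = (2·10 + 2 + 0 − 12 − 0)/2 = 10/2 = 5.
(Structurally: 2 ring(s) + 3 π bond(s) = 5.)

5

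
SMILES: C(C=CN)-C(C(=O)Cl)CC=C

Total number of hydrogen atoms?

Hydrogens are implicit in SMILES; fill each atom to its normal valence:
  4 × C: 1 H each → 4
  3 × C: 2 H each → 6
  1 × C: no H
  1 × Cl: no H
  1 × N: 2 H
  1 × O: no H
  Total hydrogens = 12.

12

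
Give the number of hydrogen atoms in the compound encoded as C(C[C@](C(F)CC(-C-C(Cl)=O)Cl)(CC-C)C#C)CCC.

Hydrogens are implicit in SMILES; fill each atom to its normal valence:
  8 × C: 2 H each → 16
  3 × C: 1 H each → 3
  3 × C: no H
  2 × C: 3 H each → 6
  2 × Cl: no H
  1 × F: no H
  1 × O: no H
  Total hydrogens = 25.

25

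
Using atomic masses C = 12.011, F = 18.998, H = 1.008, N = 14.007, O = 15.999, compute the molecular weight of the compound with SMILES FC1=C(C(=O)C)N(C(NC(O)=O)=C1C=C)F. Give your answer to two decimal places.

230.17

Molecular formula: C9H8F2N2O3.
M = 9×12.011 + 2×18.998 + 8×1.008 + 2×14.007 + 3×15.999 = 230.17 g/mol.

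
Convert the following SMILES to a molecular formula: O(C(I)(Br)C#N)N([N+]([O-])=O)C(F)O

Heavy atoms from the SMILES: 1 Br, 3 C, 1 F, 1 I, 3 N, 4 O.
Implicit hydrogens by atom environment:
  2 × C: no H
  2 × N: no H
  2 × O: no H
  1 × Br: no H
  1 × C: 1 H
  1 × F: no H
  1 × I: no H
  1 × N (charge +1): no H
  1 × O: 1 H
  1 × O (charge -1): no H
  Total hydrogens = 2.
Molecular formula: C3H2BrFIN3O4

C3H2BrFIN3O4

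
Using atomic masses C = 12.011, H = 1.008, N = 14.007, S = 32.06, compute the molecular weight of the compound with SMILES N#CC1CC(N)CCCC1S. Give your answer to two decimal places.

Molecular formula: C8H14N2S.
M = 8×12.011 + 14×1.008 + 2×14.007 + 1×32.06 = 170.27 g/mol.

170.27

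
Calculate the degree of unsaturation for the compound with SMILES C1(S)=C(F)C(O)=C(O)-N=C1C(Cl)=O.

Molecular formula from the SMILES: C6H3ClFNO3S.
DoU = (2C + 2 + N − H − X)/2 = (2·6 + 2 + 1 − 3 − 2)/2 = 10/2 = 5.
(Structurally: 1 ring(s) + 4 π bond(s) = 5.)

5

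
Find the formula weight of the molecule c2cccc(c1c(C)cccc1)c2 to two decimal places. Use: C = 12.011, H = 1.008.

Molecular formula: C13H12.
M = 13×12.011 + 12×1.008 = 168.24 g/mol.

168.24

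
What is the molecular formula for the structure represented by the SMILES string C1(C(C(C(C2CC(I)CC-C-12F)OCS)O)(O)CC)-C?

Heavy atoms from the SMILES: 14 C, 1 F, 1 I, 3 O, 1 S.
Implicit hydrogens by atom environment:
  5 × C: 2 H each → 10
  5 × C: 1 H each → 5
  2 × C: 3 H each → 6
  2 × C: no H
  2 × O: 1 H each → 2
  1 × F: no H
  1 × I: no H
  1 × O: no H
  1 × S: 1 H
  Total hydrogens = 24.
Molecular formula: C14H24FIO3S

C14H24FIO3S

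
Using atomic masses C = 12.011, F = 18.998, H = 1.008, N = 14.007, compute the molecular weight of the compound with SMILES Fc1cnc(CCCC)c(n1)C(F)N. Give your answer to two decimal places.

201.22

Molecular formula: C9H13F2N3.
M = 9×12.011 + 2×18.998 + 13×1.008 + 3×14.007 = 201.22 g/mol.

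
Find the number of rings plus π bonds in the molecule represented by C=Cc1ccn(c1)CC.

4

Molecular formula from the SMILES: C8H11N.
DoU = (2C + 2 + N − H − X)/2 = (2·8 + 2 + 1 − 11 − 0)/2 = 8/2 = 4.
(Structurally: 1 ring(s) + 3 π bond(s) = 4.)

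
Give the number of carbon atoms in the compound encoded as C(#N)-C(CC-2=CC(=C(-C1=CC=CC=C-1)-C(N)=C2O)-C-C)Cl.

17

The symbol for carbon appears 17 times in the SMILES. (Cl is a single chlorine, not C + l.)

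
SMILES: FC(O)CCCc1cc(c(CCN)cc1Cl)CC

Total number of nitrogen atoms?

1

The symbol for nitrogen appears 1 time in the SMILES.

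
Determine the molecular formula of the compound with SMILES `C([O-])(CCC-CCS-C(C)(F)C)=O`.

Heavy atoms from the SMILES: 9 C, 1 F, 2 O, 1 S.
Implicit hydrogens by atom environment:
  5 × C: 2 H each → 10
  2 × C: 3 H each → 6
  2 × C: no H
  1 × F: no H
  1 × O: no H
  1 × O (charge -1): no H
  1 × S: no H
  Total hydrogens = 16.
Net charge -1.
Molecular formula: C9H16FO2S-

C9H16FO2S-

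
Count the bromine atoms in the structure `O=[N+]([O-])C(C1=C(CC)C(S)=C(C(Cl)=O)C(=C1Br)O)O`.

The symbol for bromine appears 1 time in the SMILES.

1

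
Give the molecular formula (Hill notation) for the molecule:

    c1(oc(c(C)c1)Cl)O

C5H5ClO2

Heavy atoms from the SMILES: 5 C, 1 Cl, 2 O.
Implicit hydrogens by atom environment:
  3 × C (aromatic): no H
  1 × C: 3 H
  1 × C (aromatic): 1 H
  1 × Cl: no H
  1 × O: 1 H
  1 × O (aromatic): no H
  Total hydrogens = 5.
Molecular formula: C5H5ClO2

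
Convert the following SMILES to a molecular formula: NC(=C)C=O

Heavy atoms from the SMILES: 3 C, 1 N, 1 O.
Implicit hydrogens by atom environment:
  1 × C: 2 H
  1 × C: 1 H
  1 × C: no H
  1 × N: 2 H
  1 × O: no H
  Total hydrogens = 5.
Molecular formula: C3H5NO

C3H5NO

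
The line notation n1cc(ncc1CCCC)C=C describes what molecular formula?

C10H14N2

Heavy atoms from the SMILES: 10 C, 2 N.
Implicit hydrogens by atom environment:
  4 × C: 2 H each → 8
  2 × C (aromatic): 1 H each → 2
  2 × C (aromatic): no H
  2 × N (aromatic): no H
  1 × C: 3 H
  1 × C: 1 H
  Total hydrogens = 14.
Molecular formula: C10H14N2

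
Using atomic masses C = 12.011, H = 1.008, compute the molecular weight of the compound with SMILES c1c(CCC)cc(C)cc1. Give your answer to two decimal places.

Molecular formula: C10H14.
M = 10×12.011 + 14×1.008 = 134.22 g/mol.

134.22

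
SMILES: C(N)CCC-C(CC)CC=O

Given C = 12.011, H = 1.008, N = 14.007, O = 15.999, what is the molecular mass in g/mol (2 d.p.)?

157.26

Molecular formula: C9H19NO.
M = 9×12.011 + 19×1.008 + 1×14.007 + 1×15.999 = 157.26 g/mol.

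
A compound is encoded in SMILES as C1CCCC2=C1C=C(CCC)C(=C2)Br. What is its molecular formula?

Heavy atoms from the SMILES: 1 Br, 13 C.
Implicit hydrogens by atom environment:
  6 × C: 2 H each → 12
  4 × C (aromatic): no H
  2 × C (aromatic): 1 H each → 2
  1 × Br: no H
  1 × C: 3 H
  Total hydrogens = 17.
Molecular formula: C13H17Br

C13H17Br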